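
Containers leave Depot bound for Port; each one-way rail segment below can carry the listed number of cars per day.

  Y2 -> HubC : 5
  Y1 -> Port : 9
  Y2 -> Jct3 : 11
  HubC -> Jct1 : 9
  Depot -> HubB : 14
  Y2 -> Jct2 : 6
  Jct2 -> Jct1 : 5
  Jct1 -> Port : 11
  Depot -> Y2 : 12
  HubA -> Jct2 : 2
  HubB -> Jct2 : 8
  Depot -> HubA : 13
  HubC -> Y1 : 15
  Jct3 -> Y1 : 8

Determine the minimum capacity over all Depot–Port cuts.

Augment Depot→Y2→HubC→Jct1→Port: bottleneck 5, flow now 5.
Augment Depot→Y2→Jct2→Jct1→Port: bottleneck 5, flow now 10.
Augment Depot→Y2→Jct3→Y1→Port: bottleneck 2, flow now 12.
Augment Depot→HubA→Jct2→Y2→Jct3→Y1→Port: bottleneck 2, flow now 14. (uses reverse residual edge)
Augment Depot→HubB→Jct2→Y2→Jct3→Y1→Port: bottleneck 3, flow now 17. (uses reverse residual edge)
No augmenting path remains; maximum flow = 17.
By max-flow min-cut, the minimum cut capacity equals the max flow.
In the residual graph, reachable from Depot: {Depot, HubA, HubB, Jct2}.
Min-cut edges: Depot→Y2 (12), Jct2→Jct1 (5); capacity 12 + 5 = 17.

17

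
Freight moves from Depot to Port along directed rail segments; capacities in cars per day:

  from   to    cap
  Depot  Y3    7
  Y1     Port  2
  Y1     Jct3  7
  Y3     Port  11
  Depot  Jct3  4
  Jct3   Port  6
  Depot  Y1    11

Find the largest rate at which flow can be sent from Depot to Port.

Augment Depot→Y1→Port: bottleneck 2, flow now 2.
Augment Depot→Y3→Port: bottleneck 7, flow now 9.
Augment Depot→Jct3→Port: bottleneck 4, flow now 13.
Augment Depot→Y1→Jct3→Port: bottleneck 2, flow now 15.
No augmenting path remains; maximum flow = 15.
In the residual graph, reachable from Depot: {Depot, Y1, Jct3}.
Min-cut edges: Depot→Y3 (7), Y1→Port (2), Jct3→Port (6); capacity 7 + 2 + 6 = 15.
This cut is saturated, so no flow can exceed 15.

15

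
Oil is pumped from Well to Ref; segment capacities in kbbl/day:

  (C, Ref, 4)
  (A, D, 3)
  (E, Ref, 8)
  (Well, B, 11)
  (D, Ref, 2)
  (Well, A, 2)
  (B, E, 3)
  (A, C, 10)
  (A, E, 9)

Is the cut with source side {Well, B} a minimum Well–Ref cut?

Yes — it is a minimum cut (capacity 5).

Given cut capacity: 2 + 3 = 5.
Augment Well→A→C→Ref: bottleneck 2, flow now 2.
Augment Well→B→E→Ref: bottleneck 3, flow now 5.
No augmenting path remains; maximum flow = 5.
Cut capacity 5 equals the max flow, so it is a minimum cut.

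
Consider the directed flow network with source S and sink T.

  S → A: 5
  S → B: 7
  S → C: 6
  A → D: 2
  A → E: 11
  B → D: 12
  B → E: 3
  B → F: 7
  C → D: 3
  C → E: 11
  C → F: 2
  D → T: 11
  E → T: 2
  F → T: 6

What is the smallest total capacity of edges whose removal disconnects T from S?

Augment S→A→D→T: bottleneck 2, flow now 2.
Augment S→A→E→T: bottleneck 2, flow now 4.
Augment S→B→D→T: bottleneck 7, flow now 11.
Augment S→C→D→T: bottleneck 2, flow now 13.
Augment S→C→F→T: bottleneck 2, flow now 15.
Augment S→C→D→B→F→T: bottleneck 1, flow now 16. (uses reverse residual edge)
No augmenting path remains; maximum flow = 16.
By max-flow min-cut, the minimum cut capacity equals the max flow.
In the residual graph, reachable from S: {S, A, C, E}.
Min-cut edges: S→B (7), A→D (2), C→D (3), C→F (2), E→T (2); capacity 7 + 2 + 3 + 2 + 2 = 16.

16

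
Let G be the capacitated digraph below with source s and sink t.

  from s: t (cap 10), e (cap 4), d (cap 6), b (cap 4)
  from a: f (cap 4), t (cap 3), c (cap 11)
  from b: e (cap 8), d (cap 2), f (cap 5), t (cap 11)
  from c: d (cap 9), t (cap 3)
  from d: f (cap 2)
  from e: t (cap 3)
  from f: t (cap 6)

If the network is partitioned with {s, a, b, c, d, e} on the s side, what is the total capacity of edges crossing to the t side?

41

Edges leaving {s, a, b, c, d, e}: s→t (10), a→f (4), a→t (3), b→f (5), b→t (11), c→t (3), d→f (2), e→t (3).
Cut capacity = 10 + 4 + 3 + 5 + 11 + 3 + 2 + 3 = 41.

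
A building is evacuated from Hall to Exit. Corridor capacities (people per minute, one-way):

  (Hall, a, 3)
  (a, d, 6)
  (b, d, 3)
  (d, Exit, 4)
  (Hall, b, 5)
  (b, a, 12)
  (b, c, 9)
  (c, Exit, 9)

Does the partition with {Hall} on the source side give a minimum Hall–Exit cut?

Yes — it is a minimum cut (capacity 8).

Given cut capacity: 3 + 5 = 8.
Augment Hall→a→d→Exit: bottleneck 3, flow now 3.
Augment Hall→b→c→Exit: bottleneck 5, flow now 8.
No augmenting path remains; maximum flow = 8.
Cut capacity 8 equals the max flow, so it is a minimum cut.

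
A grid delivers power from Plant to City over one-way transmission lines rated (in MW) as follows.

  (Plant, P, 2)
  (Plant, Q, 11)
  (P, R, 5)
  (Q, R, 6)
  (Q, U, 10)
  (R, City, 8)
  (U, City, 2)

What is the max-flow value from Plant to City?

10

Augment Plant→P→R→City: bottleneck 2, flow now 2.
Augment Plant→Q→R→City: bottleneck 6, flow now 8.
Augment Plant→Q→U→City: bottleneck 2, flow now 10.
No augmenting path remains; maximum flow = 10.
In the residual graph, reachable from Plant: {Plant, Q, U}.
Min-cut edges: Plant→P (2), Q→R (6), U→City (2); capacity 2 + 6 + 2 = 10.
This cut is saturated, so no flow can exceed 10.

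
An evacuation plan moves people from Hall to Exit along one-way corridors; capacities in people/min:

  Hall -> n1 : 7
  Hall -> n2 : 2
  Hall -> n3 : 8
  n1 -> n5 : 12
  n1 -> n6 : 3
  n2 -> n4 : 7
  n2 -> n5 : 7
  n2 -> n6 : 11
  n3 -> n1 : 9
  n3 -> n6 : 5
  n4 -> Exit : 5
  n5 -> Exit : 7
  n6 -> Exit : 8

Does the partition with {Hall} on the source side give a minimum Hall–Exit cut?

Yes — it is a minimum cut (capacity 17).

Given cut capacity: 7 + 2 + 8 = 17.
Augment Hall→n1→n5→Exit: bottleneck 7, flow now 7.
Augment Hall→n2→n4→Exit: bottleneck 2, flow now 9.
Augment Hall→n3→n6→Exit: bottleneck 5, flow now 14.
Augment Hall→n3→n1→n6→Exit: bottleneck 3, flow now 17.
No augmenting path remains; maximum flow = 17.
Cut capacity 17 equals the max flow, so it is a minimum cut.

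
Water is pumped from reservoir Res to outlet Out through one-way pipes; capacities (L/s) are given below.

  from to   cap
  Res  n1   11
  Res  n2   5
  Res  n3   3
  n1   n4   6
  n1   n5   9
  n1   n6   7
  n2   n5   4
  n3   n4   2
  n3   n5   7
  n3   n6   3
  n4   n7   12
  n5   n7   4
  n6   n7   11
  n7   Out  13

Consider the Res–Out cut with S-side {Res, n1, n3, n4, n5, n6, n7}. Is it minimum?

Given cut capacity: 5 + 13 = 18.
Augment Res→n1→n4→n7→Out: bottleneck 6, flow now 6.
Augment Res→n1→n5→n7→Out: bottleneck 4, flow now 10.
Augment Res→n1→n6→n7→Out: bottleneck 1, flow now 11.
Augment Res→n3→n4→n7→Out: bottleneck 2, flow now 13.
No augmenting path remains; maximum flow = 13.
In the residual graph, reachable from Res: {Res, n1, n2, n3, n4, n5, n6, n7}.
Min-cut edges: n7→Out (13); capacity 13 = 13.
Cut capacity 18 exceeds the max flow 13, so it is not minimum.

No — its capacity is 18, but the minimum cut has capacity 13.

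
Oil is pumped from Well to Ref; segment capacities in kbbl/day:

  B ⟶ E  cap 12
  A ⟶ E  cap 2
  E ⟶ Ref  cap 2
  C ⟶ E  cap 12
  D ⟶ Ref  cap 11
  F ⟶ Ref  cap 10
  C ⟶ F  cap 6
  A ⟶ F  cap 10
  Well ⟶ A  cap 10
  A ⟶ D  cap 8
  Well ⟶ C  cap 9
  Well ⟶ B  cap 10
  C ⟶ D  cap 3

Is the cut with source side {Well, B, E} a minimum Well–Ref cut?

Yes — it is a minimum cut (capacity 21).

Given cut capacity: 10 + 9 + 2 = 21.
Augment Well→A→D→Ref: bottleneck 8, flow now 8.
Augment Well→A→E→Ref: bottleneck 2, flow now 10.
Augment Well→C→D→Ref: bottleneck 3, flow now 13.
Augment Well→C→F→Ref: bottleneck 6, flow now 19.
Augment Well→B→E→A→F→Ref: bottleneck 2, flow now 21. (uses reverse residual edge)
No augmenting path remains; maximum flow = 21.
Cut capacity 21 equals the max flow, so it is a minimum cut.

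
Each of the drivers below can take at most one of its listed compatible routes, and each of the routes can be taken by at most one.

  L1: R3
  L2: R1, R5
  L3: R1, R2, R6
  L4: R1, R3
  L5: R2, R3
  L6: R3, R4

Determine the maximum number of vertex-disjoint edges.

Unit-capacity flow: source→left, listed edges, right→sink; max matching = max flow.
Augmenting path L1→R3 (+1); matched 1.
Augmenting path L2→R1 (+1); matched 2.
Augmenting path L3→R2 (+1); matched 3.
Augmenting path L6→R4 (+1); matched 4.
Augmenting path L4→R1→L2→R5 (+1); matched 5.
Augmenting path L5→R2→L3→R6 (+1); matched 6.
No augmenting path remains; maximum matching = 6.
König certificate: {L1, L2, L3, L4, L5, L6} is a vertex cover of size 6 (every listed pair touches it), so no matching can be larger.

6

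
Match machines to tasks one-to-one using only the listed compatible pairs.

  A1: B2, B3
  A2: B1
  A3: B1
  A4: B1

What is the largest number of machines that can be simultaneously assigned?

Unit-capacity flow: source→left, listed edges, right→sink; max matching = max flow.
Augmenting path A1→B2 (+1); matched 1.
Augmenting path A2→B1 (+1); matched 2.
No augmenting path remains; maximum matching = 2.
König certificate: {A1, B1} is a vertex cover of size 2 (every listed pair touches it), so no matching can be larger.

2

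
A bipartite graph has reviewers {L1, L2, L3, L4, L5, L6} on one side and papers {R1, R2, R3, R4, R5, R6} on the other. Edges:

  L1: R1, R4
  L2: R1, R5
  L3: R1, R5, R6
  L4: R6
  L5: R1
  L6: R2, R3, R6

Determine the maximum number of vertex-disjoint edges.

5

Unit-capacity flow: source→left, listed edges, right→sink; max matching = max flow.
Augmenting path L1→R1 (+1); matched 1.
Augmenting path L2→R5 (+1); matched 2.
Augmenting path L3→R6 (+1); matched 3.
Augmenting path L6→R2 (+1); matched 4.
Augmenting path L5→R1→L1→R4 (+1); matched 5.
No augmenting path remains; maximum matching = 5.
König certificate: {L1, L6, R1, R5, R6} is a vertex cover of size 5 (every listed pair touches it), so no matching can be larger.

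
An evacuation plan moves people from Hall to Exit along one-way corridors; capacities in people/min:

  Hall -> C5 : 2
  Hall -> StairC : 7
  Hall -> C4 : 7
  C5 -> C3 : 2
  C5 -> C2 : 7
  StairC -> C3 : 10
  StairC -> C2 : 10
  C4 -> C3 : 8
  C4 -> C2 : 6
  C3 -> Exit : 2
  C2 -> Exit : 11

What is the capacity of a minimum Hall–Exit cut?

13

Augment Hall→C5→C3→Exit: bottleneck 2, flow now 2.
Augment Hall→StairC→C2→Exit: bottleneck 7, flow now 9.
Augment Hall→C4→C2→Exit: bottleneck 4, flow now 13.
No augmenting path remains; maximum flow = 13.
By max-flow min-cut, the minimum cut capacity equals the max flow.
In the residual graph, reachable from Hall: {Hall, C5, StairC, C4, C3, C2}.
Min-cut edges: C3→Exit (2), C2→Exit (11); capacity 2 + 11 = 13.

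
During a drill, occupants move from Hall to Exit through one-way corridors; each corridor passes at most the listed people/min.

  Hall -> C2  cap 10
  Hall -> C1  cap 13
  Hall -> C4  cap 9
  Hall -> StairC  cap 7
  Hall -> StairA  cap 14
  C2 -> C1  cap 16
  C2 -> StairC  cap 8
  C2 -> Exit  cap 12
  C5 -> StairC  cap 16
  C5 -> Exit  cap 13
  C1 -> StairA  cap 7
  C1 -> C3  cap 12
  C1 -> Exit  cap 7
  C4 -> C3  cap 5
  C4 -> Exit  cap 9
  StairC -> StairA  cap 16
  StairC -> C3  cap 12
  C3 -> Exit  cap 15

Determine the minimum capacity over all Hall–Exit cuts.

Augment Hall→C2→Exit: bottleneck 10, flow now 10.
Augment Hall→C1→Exit: bottleneck 7, flow now 17.
Augment Hall→C4→Exit: bottleneck 9, flow now 26.
Augment Hall→C1→C3→Exit: bottleneck 6, flow now 32.
Augment Hall→StairC→C3→Exit: bottleneck 7, flow now 39.
No augmenting path remains; maximum flow = 39.
By max-flow min-cut, the minimum cut capacity equals the max flow.
In the residual graph, reachable from Hall: {Hall, StairA}.
Min-cut edges: Hall→C2 (10), Hall→C1 (13), Hall→C4 (9), Hall→StairC (7); capacity 10 + 13 + 9 + 7 = 39.

39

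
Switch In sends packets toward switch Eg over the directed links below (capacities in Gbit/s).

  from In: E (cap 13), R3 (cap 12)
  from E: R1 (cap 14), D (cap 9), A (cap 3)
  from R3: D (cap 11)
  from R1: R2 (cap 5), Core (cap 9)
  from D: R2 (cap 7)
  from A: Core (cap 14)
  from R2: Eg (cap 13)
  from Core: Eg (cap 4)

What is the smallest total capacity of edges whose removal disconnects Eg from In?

Augment In→E→R1→R2→Eg: bottleneck 5, flow now 5.
Augment In→E→R1→Core→Eg: bottleneck 4, flow now 9.
Augment In→E→D→R2→Eg: bottleneck 4, flow now 13.
Augment In→R3→D→R2→Eg: bottleneck 3, flow now 16.
No augmenting path remains; maximum flow = 16.
By max-flow min-cut, the minimum cut capacity equals the max flow.
In the residual graph, reachable from In: {In, E, R3, R1, D, A, Core}.
Min-cut edges: R1→R2 (5), D→R2 (7), Core→Eg (4); capacity 5 + 7 + 4 = 16.

16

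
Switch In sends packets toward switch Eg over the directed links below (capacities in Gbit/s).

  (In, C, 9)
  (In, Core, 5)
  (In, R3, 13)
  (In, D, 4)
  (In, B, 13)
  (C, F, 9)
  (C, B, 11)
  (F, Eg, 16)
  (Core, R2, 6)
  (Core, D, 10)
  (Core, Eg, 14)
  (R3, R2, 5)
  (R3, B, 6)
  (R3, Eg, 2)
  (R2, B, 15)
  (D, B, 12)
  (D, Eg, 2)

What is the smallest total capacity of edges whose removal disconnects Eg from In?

Augment In→Core→Eg: bottleneck 5, flow now 5.
Augment In→R3→Eg: bottleneck 2, flow now 7.
Augment In→D→Eg: bottleneck 2, flow now 9.
Augment In→C→F→Eg: bottleneck 9, flow now 18.
No augmenting path remains; maximum flow = 18.
By max-flow min-cut, the minimum cut capacity equals the max flow.
In the residual graph, reachable from In: {In, R3, R2, D, B}.
Min-cut edges: In→C (9), In→Core (5), R3→Eg (2), D→Eg (2); capacity 9 + 5 + 2 + 2 = 18.

18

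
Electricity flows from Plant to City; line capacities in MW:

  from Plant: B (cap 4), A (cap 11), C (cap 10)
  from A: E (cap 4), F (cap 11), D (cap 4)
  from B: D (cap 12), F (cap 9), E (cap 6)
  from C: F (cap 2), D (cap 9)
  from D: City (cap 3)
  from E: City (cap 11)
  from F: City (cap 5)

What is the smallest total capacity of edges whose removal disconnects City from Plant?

Augment Plant→A→D→City: bottleneck 3, flow now 3.
Augment Plant→A→E→City: bottleneck 4, flow now 7.
Augment Plant→A→F→City: bottleneck 4, flow now 11.
Augment Plant→B→E→City: bottleneck 4, flow now 15.
Augment Plant→C→F→City: bottleneck 1, flow now 16.
No augmenting path remains; maximum flow = 16.
By max-flow min-cut, the minimum cut capacity equals the max flow.
In the residual graph, reachable from Plant: {Plant, A, C, D, F}.
Min-cut edges: Plant→B (4), A→E (4), D→City (3), F→City (5); capacity 4 + 4 + 3 + 5 = 16.

16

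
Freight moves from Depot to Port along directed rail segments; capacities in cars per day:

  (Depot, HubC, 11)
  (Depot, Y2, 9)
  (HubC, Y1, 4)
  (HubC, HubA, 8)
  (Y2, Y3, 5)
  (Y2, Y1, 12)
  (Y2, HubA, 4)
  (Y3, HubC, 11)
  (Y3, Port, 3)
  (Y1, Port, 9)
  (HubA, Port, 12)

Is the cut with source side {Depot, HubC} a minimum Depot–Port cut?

No — its capacity is 21, but the minimum cut has capacity 20.

Given cut capacity: 9 + 4 + 8 = 21.
Augment Depot→HubC→Y1→Port: bottleneck 4, flow now 4.
Augment Depot→HubC→HubA→Port: bottleneck 7, flow now 11.
Augment Depot→Y2→Y3→Port: bottleneck 3, flow now 14.
Augment Depot→Y2→Y1→Port: bottleneck 5, flow now 19.
Augment Depot→Y2→HubA→Port: bottleneck 1, flow now 20.
No augmenting path remains; maximum flow = 20.
In the residual graph, reachable from Depot: {Depot}.
Min-cut edges: Depot→HubC (11), Depot→Y2 (9); capacity 11 + 9 = 20.
Cut capacity 21 exceeds the max flow 20, so it is not minimum.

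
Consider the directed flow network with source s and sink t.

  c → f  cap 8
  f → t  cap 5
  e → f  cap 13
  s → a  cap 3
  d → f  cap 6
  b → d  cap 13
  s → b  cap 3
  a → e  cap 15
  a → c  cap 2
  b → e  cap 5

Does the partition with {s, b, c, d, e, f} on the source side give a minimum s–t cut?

Given cut capacity: 3 + 5 = 8.
Augment s→a→c→f→t: bottleneck 2, flow now 2.
Augment s→a→e→f→t: bottleneck 1, flow now 3.
Augment s→b→d→f→t: bottleneck 2, flow now 5.
No augmenting path remains; maximum flow = 5.
In the residual graph, reachable from s: {s, a, b, c, d, e, f}.
Min-cut edges: f→t (5); capacity 5 = 5.
Cut capacity 8 exceeds the max flow 5, so it is not minimum.

No — its capacity is 8, but the minimum cut has capacity 5.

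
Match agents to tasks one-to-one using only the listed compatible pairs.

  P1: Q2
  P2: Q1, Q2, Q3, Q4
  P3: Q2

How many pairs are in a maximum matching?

2

Unit-capacity flow: source→left, listed edges, right→sink; max matching = max flow.
Augmenting path P1→Q2 (+1); matched 1.
Augmenting path P2→Q1 (+1); matched 2.
No augmenting path remains; maximum matching = 2.
König certificate: {P2, Q2} is a vertex cover of size 2 (every listed pair touches it), so no matching can be larger.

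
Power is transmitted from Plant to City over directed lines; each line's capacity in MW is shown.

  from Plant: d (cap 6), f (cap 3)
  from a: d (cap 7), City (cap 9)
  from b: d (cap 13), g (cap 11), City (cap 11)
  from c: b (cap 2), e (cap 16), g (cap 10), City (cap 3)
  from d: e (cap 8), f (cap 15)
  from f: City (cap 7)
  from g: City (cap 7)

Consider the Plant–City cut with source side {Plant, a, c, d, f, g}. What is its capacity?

Edges leaving {Plant, a, c, d, f, g}: a→City (9), c→b (2), c→e (16), c→City (3), d→e (8), f→City (7), g→City (7).
Cut capacity = 9 + 2 + 16 + 3 + 8 + 7 + 7 = 52.

52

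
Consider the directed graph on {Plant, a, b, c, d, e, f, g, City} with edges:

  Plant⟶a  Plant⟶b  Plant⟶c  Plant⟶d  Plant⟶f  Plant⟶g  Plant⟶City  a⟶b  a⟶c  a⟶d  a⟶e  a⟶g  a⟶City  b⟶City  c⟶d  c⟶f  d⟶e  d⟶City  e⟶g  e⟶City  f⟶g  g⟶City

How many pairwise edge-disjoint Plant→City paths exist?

Assign every edge capacity 1; by Menger, the answer equals the max flow.
Path Plant→City (+1); total 1.
Path Plant→a→City (+1); total 2.
Path Plant→b→City (+1); total 3.
Path Plant→d→City (+1); total 4.
Path Plant→g→City (+1); total 5.
Path Plant→c→d→e→City (+1); total 6.
No residual Plant→City path; max flow = 6.
Certifying cut of size 6: {Plant→City, Plant→a, Plant→b, Plant→c, Plant→d, g→City}.

6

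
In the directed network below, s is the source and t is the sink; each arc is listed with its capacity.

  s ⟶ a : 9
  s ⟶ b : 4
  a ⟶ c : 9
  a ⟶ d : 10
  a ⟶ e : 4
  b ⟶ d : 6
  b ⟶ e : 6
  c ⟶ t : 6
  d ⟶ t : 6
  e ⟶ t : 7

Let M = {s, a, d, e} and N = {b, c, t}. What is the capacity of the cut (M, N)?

Edges leaving {s, a, d, e}: s→b (4), a→c (9), d→t (6), e→t (7).
Cut capacity = 4 + 9 + 6 + 7 = 26.

26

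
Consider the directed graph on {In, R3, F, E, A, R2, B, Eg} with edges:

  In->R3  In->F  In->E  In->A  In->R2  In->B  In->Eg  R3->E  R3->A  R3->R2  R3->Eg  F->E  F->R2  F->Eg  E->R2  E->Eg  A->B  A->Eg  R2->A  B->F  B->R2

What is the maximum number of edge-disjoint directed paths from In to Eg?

5

Assign every edge capacity 1; by Menger, the answer equals the max flow.
Path In→Eg (+1); total 1.
Path In→R3→Eg (+1); total 2.
Path In→F→Eg (+1); total 3.
Path In→E→Eg (+1); total 4.
Path In→A→Eg (+1); total 5.
No residual In→Eg path; max flow = 5.
Certifying cut of size 5: {A→Eg, E→Eg, F→Eg, In→Eg, In→R3}.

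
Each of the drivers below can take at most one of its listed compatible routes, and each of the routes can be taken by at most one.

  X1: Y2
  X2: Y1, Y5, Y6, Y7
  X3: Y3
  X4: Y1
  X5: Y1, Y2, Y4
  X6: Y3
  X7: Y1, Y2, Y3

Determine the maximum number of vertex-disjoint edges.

Unit-capacity flow: source→left, listed edges, right→sink; max matching = max flow.
Augmenting path X1→Y2 (+1); matched 1.
Augmenting path X2→Y1 (+1); matched 2.
Augmenting path X3→Y3 (+1); matched 3.
Augmenting path X5→Y4 (+1); matched 4.
Augmenting path X4→Y1→X2→Y5 (+1); matched 5.
No augmenting path remains; maximum matching = 5.
König certificate: {X2, X5, Y1, Y2, Y3} is a vertex cover of size 5 (every listed pair touches it), so no matching can be larger.

5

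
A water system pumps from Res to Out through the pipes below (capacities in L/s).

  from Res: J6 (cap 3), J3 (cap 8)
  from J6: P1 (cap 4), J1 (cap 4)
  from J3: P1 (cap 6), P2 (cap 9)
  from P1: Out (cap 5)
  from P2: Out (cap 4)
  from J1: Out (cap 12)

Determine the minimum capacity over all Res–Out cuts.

11

Augment Res→J6→P1→Out: bottleneck 3, flow now 3.
Augment Res→J3→P1→Out: bottleneck 2, flow now 5.
Augment Res→J3→P2→Out: bottleneck 4, flow now 9.
Augment Res→J3→P1→J6→J1→Out: bottleneck 2, flow now 11. (uses reverse residual edge)
No augmenting path remains; maximum flow = 11.
By max-flow min-cut, the minimum cut capacity equals the max flow.
In the residual graph, reachable from Res: {Res}.
Min-cut edges: Res→J6 (3), Res→J3 (8); capacity 3 + 8 = 11.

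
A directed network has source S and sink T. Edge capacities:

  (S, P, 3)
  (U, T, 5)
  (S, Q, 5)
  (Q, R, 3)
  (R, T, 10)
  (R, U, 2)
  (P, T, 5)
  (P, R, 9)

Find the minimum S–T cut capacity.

Augment S→P→T: bottleneck 3, flow now 3.
Augment S→Q→R→T: bottleneck 3, flow now 6.
No augmenting path remains; maximum flow = 6.
By max-flow min-cut, the minimum cut capacity equals the max flow.
In the residual graph, reachable from S: {S, Q}.
Min-cut edges: S→P (3), Q→R (3); capacity 3 + 3 = 6.

6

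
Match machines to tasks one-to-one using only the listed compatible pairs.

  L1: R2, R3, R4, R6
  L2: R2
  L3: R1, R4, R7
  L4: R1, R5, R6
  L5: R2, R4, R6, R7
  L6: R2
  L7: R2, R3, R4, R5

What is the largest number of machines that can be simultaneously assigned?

6

Unit-capacity flow: source→left, listed edges, right→sink; max matching = max flow.
Augmenting path L1→R2 (+1); matched 1.
Augmenting path L3→R1 (+1); matched 2.
Augmenting path L4→R5 (+1); matched 3.
Augmenting path L5→R4 (+1); matched 4.
Augmenting path L7→R3 (+1); matched 5.
Augmenting path L2→R2→L1→R6 (+1); matched 6.
No augmenting path remains; maximum matching = 6.
König certificate: {L1, L3, L4, L5, L7, R2} is a vertex cover of size 6 (every listed pair touches it), so no matching can be larger.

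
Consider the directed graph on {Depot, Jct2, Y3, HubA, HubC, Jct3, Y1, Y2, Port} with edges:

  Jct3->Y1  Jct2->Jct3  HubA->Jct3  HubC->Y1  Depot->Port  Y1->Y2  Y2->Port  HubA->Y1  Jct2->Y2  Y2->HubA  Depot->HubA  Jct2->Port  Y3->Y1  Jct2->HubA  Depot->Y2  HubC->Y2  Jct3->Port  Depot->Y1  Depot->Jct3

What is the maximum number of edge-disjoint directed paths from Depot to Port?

Assign every edge capacity 1; by Menger, the answer equals the max flow.
Path Depot→Port (+1); total 1.
Path Depot→Jct3→Port (+1); total 2.
Path Depot→Y2→Port (+1); total 3.
No residual Depot→Port path; max flow = 3.
Certifying cut of size 3: {Depot→Port, Jct3→Port, Y2→Port}.

3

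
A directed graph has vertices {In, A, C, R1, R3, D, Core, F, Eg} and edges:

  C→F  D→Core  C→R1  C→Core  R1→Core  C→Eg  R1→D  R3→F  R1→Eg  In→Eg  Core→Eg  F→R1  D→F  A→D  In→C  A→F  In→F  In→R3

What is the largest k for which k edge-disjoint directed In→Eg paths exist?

3

Assign every edge capacity 1; by Menger, the answer equals the max flow.
Path In→Eg (+1); total 1.
Path In→C→Eg (+1); total 2.
Path In→F→R1→Eg (+1); total 3.
No residual In→Eg path; max flow = 3.
Certifying cut of size 3: {F→R1, In→C, In→Eg}.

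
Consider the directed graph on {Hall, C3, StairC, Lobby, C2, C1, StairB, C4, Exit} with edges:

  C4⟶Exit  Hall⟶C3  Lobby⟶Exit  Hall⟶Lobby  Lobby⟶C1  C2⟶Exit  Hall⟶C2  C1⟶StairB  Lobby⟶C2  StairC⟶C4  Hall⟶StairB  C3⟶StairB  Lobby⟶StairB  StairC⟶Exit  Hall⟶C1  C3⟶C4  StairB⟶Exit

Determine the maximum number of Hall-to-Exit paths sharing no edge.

Assign every edge capacity 1; by Menger, the answer equals the max flow.
Path Hall→Lobby→Exit (+1); total 1.
Path Hall→C2→Exit (+1); total 2.
Path Hall→StairB→Exit (+1); total 3.
Path Hall→C3→C4→Exit (+1); total 4.
No residual Hall→Exit path; max flow = 4.
Certifying cut of size 4: {Hall→C2, Hall→C3, Hall→Lobby, StairB→Exit}.

4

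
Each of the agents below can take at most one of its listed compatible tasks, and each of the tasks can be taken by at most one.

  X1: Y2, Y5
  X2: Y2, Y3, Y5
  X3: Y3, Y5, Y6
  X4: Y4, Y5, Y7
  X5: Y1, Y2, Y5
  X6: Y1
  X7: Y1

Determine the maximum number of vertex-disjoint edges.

Unit-capacity flow: source→left, listed edges, right→sink; max matching = max flow.
Augmenting path X1→Y2 (+1); matched 1.
Augmenting path X2→Y3 (+1); matched 2.
Augmenting path X3→Y5 (+1); matched 3.
Augmenting path X4→Y4 (+1); matched 4.
Augmenting path X5→Y1 (+1); matched 5.
Augmenting path X6→Y1→X5→Y5→X3→Y6 (+1); matched 6.
No augmenting path remains; maximum matching = 6.
König certificate: {X1, X2, X3, X4, X5, Y1} is a vertex cover of size 6 (every listed pair touches it), so no matching can be larger.

6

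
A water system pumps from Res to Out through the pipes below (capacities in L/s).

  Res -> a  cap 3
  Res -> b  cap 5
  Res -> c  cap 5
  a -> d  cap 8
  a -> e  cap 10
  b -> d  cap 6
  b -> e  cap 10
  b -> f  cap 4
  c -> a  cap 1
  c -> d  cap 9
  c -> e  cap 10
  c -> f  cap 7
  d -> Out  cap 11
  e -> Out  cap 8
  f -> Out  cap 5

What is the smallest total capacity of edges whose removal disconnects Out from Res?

13

Augment Res→a→d→Out: bottleneck 3, flow now 3.
Augment Res→b→d→Out: bottleneck 5, flow now 8.
Augment Res→c→d→Out: bottleneck 3, flow now 11.
Augment Res→c→e→Out: bottleneck 2, flow now 13.
No augmenting path remains; maximum flow = 13.
By max-flow min-cut, the minimum cut capacity equals the max flow.
In the residual graph, reachable from Res: {Res}.
Min-cut edges: Res→a (3), Res→b (5), Res→c (5); capacity 3 + 5 + 5 = 13.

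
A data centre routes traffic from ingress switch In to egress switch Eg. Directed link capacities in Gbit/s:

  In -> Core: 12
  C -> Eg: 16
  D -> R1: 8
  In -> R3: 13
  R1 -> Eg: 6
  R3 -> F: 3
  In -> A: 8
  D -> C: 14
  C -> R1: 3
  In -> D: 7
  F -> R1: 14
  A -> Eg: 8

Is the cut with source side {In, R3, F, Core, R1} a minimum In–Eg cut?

No — its capacity is 21, but the minimum cut has capacity 18.

Given cut capacity: 7 + 8 + 6 = 21.
Augment In→A→Eg: bottleneck 8, flow now 8.
Augment In→D→C→Eg: bottleneck 7, flow now 15.
Augment In→R3→F→R1→Eg: bottleneck 3, flow now 18.
No augmenting path remains; maximum flow = 18.
In the residual graph, reachable from In: {In, R3, Core}.
Min-cut edges: In→D (7), In→A (8), R3→F (3); capacity 7 + 8 + 3 = 18.
Cut capacity 21 exceeds the max flow 18, so it is not minimum.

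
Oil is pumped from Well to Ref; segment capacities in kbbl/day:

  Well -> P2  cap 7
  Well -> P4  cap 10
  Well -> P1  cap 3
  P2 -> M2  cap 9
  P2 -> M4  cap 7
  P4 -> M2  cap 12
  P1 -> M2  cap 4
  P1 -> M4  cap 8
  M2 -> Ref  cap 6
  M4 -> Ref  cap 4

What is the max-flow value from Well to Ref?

10

Augment Well→P2→M2→Ref: bottleneck 6, flow now 6.
Augment Well→P2→M4→Ref: bottleneck 1, flow now 7.
Augment Well→P1→M4→Ref: bottleneck 3, flow now 10.
No augmenting path remains; maximum flow = 10.
In the residual graph, reachable from Well: {Well, P2, P4, P1, M2, M4}.
Min-cut edges: M2→Ref (6), M4→Ref (4); capacity 6 + 4 = 10.
This cut is saturated, so no flow can exceed 10.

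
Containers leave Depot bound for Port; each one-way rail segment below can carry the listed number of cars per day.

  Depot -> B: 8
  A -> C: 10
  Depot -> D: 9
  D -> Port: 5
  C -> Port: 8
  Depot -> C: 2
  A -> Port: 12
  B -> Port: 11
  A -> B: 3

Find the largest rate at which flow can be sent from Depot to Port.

15

Augment Depot→B→Port: bottleneck 8, flow now 8.
Augment Depot→C→Port: bottleneck 2, flow now 10.
Augment Depot→D→Port: bottleneck 5, flow now 15.
No augmenting path remains; maximum flow = 15.
In the residual graph, reachable from Depot: {Depot, D}.
Min-cut edges: Depot→B (8), Depot→C (2), D→Port (5); capacity 8 + 2 + 5 = 15.
This cut is saturated, so no flow can exceed 15.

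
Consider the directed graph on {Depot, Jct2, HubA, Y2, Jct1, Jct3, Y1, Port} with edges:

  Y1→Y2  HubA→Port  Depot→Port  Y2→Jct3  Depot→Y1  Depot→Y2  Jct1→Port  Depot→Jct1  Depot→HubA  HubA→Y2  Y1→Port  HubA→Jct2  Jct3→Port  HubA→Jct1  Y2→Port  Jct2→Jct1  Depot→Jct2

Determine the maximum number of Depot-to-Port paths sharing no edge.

5

Assign every edge capacity 1; by Menger, the answer equals the max flow.
Path Depot→Port (+1); total 1.
Path Depot→HubA→Port (+1); total 2.
Path Depot→Y2→Port (+1); total 3.
Path Depot→Jct1→Port (+1); total 4.
Path Depot→Y1→Port (+1); total 5.
No residual Depot→Port path; max flow = 5.
Certifying cut of size 5: {Depot→HubA, Depot→Port, Depot→Y1, Depot→Y2, Jct1→Port}.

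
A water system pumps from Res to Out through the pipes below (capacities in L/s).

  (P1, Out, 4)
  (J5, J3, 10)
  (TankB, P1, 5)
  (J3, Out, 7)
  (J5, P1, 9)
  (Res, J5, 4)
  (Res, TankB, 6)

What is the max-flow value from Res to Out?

Augment Res→TankB→P1→Out: bottleneck 4, flow now 4.
Augment Res→J5→J3→Out: bottleneck 4, flow now 8.
No augmenting path remains; maximum flow = 8.
In the residual graph, reachable from Res: {Res, TankB, P1}.
Min-cut edges: Res→J5 (4), P1→Out (4); capacity 4 + 4 = 8.
This cut is saturated, so no flow can exceed 8.

8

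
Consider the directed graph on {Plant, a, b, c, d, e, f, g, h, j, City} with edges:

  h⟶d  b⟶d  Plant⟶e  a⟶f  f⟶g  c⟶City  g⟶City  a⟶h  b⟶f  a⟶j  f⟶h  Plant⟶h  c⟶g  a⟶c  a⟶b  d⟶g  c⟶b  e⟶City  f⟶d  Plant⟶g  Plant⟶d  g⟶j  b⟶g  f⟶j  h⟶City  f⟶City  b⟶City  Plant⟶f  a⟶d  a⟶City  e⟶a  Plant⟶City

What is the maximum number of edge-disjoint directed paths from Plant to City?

5

Assign every edge capacity 1; by Menger, the answer equals the max flow.
Path Plant→City (+1); total 1.
Path Plant→e→City (+1); total 2.
Path Plant→f→City (+1); total 3.
Path Plant→g→City (+1); total 4.
Path Plant→h→City (+1); total 5.
No residual Plant→City path; max flow = 5.
Certifying cut of size 5: {Plant→City, Plant→e, Plant→f, Plant→h, g→City}.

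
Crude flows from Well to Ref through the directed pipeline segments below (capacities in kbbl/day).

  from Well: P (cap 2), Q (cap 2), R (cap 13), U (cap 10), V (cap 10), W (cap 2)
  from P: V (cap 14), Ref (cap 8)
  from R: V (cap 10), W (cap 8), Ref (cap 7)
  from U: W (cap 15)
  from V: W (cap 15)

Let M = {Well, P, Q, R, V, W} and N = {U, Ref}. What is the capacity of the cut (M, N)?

Edges leaving {Well, P, Q, R, V, W}: Well→U (10), P→Ref (8), R→Ref (7).
Cut capacity = 10 + 8 + 7 = 25.

25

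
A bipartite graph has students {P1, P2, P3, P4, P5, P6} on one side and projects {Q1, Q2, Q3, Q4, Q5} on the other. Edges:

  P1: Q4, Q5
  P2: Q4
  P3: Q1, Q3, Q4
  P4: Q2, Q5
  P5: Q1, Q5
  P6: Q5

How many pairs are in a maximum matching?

5

Unit-capacity flow: source→left, listed edges, right→sink; max matching = max flow.
Augmenting path P1→Q4 (+1); matched 1.
Augmenting path P3→Q1 (+1); matched 2.
Augmenting path P4→Q2 (+1); matched 3.
Augmenting path P5→Q5 (+1); matched 4.
Augmenting path P6→Q5→P5→Q1→P3→Q3 (+1); matched 5.
No augmenting path remains; maximum matching = 5.
König certificate: {P3, P4, P5, Q4, Q5} is a vertex cover of size 5 (every listed pair touches it), so no matching can be larger.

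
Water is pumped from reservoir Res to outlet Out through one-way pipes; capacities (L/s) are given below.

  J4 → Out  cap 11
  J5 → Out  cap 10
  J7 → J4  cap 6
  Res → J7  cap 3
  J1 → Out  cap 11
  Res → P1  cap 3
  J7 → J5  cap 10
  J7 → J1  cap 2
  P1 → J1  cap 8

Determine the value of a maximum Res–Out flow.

6

Augment Res→J7→J1→Out: bottleneck 2, flow now 2.
Augment Res→J7→J5→Out: bottleneck 1, flow now 3.
Augment Res→P1→J1→Out: bottleneck 3, flow now 6.
No augmenting path remains; maximum flow = 6.
In the residual graph, reachable from Res: {Res}.
Min-cut edges: Res→J7 (3), Res→P1 (3); capacity 3 + 3 = 6.
This cut is saturated, so no flow can exceed 6.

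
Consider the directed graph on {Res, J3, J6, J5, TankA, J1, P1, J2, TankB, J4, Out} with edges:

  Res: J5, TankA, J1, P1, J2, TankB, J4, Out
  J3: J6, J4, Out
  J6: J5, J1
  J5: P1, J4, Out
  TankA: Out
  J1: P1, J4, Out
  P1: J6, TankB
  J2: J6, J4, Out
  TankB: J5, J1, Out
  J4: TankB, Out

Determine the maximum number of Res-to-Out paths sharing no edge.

7

Assign every edge capacity 1; by Menger, the answer equals the max flow.
Path Res→Out (+1); total 1.
Path Res→J5→Out (+1); total 2.
Path Res→TankA→Out (+1); total 3.
Path Res→J1→Out (+1); total 4.
Path Res→J2→Out (+1); total 5.
Path Res→TankB→Out (+1); total 6.
Path Res→J4→Out (+1); total 7.
No residual Res→Out path; max flow = 7.
Certifying cut of size 7: {J1→Out, J4→Out, J5→Out, Res→J2, Res→Out, Res→TankA, TankB→Out}.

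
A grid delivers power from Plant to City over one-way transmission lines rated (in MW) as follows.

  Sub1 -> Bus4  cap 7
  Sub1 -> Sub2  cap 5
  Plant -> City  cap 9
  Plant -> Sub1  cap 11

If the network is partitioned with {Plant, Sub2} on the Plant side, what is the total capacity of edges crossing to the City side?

Edges leaving {Plant, Sub2}: Plant→Sub1 (11), Plant→City (9).
Cut capacity = 11 + 9 = 20.

20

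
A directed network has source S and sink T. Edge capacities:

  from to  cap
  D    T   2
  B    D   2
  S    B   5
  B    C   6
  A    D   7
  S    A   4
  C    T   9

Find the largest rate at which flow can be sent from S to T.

7

Augment S→A→D→T: bottleneck 2, flow now 2.
Augment S→B→C→T: bottleneck 5, flow now 7.
No augmenting path remains; maximum flow = 7.
In the residual graph, reachable from S: {S, A, D}.
Min-cut edges: S→B (5), D→T (2); capacity 5 + 2 = 7.
This cut is saturated, so no flow can exceed 7.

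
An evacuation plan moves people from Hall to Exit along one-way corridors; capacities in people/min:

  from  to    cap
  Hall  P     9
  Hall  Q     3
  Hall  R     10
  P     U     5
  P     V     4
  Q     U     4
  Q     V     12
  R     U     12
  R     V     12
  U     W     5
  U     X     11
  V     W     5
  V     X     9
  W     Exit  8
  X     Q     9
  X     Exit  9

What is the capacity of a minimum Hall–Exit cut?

17

Augment Hall→P→U→W→Exit: bottleneck 5, flow now 5.
Augment Hall→P→V→W→Exit: bottleneck 3, flow now 8.
Augment Hall→P→V→X→Exit: bottleneck 1, flow now 9.
Augment Hall→Q→U→X→Exit: bottleneck 3, flow now 12.
Augment Hall→R→U→X→Exit: bottleneck 5, flow now 17.
No augmenting path remains; maximum flow = 17.
By max-flow min-cut, the minimum cut capacity equals the max flow.
In the residual graph, reachable from Hall: {Hall, P, Q, R, U, V, W, X}.
Min-cut edges: W→Exit (8), X→Exit (9); capacity 8 + 9 = 17.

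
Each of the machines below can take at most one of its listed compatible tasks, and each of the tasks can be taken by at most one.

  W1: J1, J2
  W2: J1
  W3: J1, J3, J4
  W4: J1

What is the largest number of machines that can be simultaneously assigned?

3

Unit-capacity flow: source→left, listed edges, right→sink; max matching = max flow.
Augmenting path W1→J1 (+1); matched 1.
Augmenting path W3→J3 (+1); matched 2.
Augmenting path W2→J1→W1→J2 (+1); matched 3.
No augmenting path remains; maximum matching = 3.
König certificate: {W1, W3, J1} is a vertex cover of size 3 (every listed pair touches it), so no matching can be larger.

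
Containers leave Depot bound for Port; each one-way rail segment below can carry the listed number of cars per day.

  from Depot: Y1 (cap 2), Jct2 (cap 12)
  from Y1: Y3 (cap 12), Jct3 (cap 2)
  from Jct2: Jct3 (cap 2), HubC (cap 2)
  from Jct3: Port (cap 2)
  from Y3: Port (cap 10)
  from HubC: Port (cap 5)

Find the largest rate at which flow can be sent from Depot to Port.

6

Augment Depot→Y1→Jct3→Port: bottleneck 2, flow now 2.
Augment Depot→Jct2→HubC→Port: bottleneck 2, flow now 4.
Augment Depot→Jct2→Jct3→Y1→Y3→Port: bottleneck 2, flow now 6. (uses reverse residual edge)
No augmenting path remains; maximum flow = 6.
In the residual graph, reachable from Depot: {Depot, Jct2}.
Min-cut edges: Depot→Y1 (2), Jct2→Jct3 (2), Jct2→HubC (2); capacity 2 + 2 + 2 = 6.
This cut is saturated, so no flow can exceed 6.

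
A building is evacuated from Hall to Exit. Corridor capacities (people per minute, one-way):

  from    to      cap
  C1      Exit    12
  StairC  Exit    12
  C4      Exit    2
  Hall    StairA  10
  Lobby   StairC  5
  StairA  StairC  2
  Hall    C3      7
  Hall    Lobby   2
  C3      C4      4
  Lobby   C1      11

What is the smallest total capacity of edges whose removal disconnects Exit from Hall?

Augment Hall→C3→C4→Exit: bottleneck 2, flow now 2.
Augment Hall→Lobby→StairC→Exit: bottleneck 2, flow now 4.
Augment Hall→StairA→StairC→Exit: bottleneck 2, flow now 6.
No augmenting path remains; maximum flow = 6.
By max-flow min-cut, the minimum cut capacity equals the max flow.
In the residual graph, reachable from Hall: {Hall, C3, StairA, C4}.
Min-cut edges: Hall→Lobby (2), StairA→StairC (2), C4→Exit (2); capacity 2 + 2 + 2 = 6.

6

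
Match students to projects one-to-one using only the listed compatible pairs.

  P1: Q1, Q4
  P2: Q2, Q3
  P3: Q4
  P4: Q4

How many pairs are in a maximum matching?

3

Unit-capacity flow: source→left, listed edges, right→sink; max matching = max flow.
Augmenting path P1→Q1 (+1); matched 1.
Augmenting path P2→Q2 (+1); matched 2.
Augmenting path P3→Q4 (+1); matched 3.
No augmenting path remains; maximum matching = 3.
König certificate: {P1, P2, Q4} is a vertex cover of size 3 (every listed pair touches it), so no matching can be larger.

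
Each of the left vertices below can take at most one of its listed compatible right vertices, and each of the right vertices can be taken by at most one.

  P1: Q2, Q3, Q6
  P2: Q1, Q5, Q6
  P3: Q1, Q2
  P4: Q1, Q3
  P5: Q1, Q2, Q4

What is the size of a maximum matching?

5

Unit-capacity flow: source→left, listed edges, right→sink; max matching = max flow.
Augmenting path P1→Q2 (+1); matched 1.
Augmenting path P2→Q1 (+1); matched 2.
Augmenting path P4→Q3 (+1); matched 3.
Augmenting path P5→Q4 (+1); matched 4.
Augmenting path P3→Q1→P2→Q5 (+1); matched 5.
No augmenting path remains; maximum matching = 5.
König certificate: {P1, P2, P3, P4, P5} is a vertex cover of size 5 (every listed pair touches it), so no matching can be larger.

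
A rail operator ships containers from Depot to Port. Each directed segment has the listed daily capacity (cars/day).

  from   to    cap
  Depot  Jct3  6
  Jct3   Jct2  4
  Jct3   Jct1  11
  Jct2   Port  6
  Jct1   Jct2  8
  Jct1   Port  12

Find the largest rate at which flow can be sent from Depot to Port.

6

Augment Depot→Jct3→Jct2→Port: bottleneck 4, flow now 4.
Augment Depot→Jct3→Jct1→Port: bottleneck 2, flow now 6.
No augmenting path remains; maximum flow = 6.
In the residual graph, reachable from Depot: {Depot}.
Min-cut edges: Depot→Jct3 (6); capacity 6 = 6.
This cut is saturated, so no flow can exceed 6.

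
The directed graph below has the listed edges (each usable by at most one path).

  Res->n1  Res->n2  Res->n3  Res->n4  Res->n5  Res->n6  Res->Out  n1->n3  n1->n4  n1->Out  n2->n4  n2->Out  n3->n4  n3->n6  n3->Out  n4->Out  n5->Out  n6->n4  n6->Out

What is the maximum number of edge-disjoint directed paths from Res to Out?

7

Assign every edge capacity 1; by Menger, the answer equals the max flow.
Path Res→Out (+1); total 1.
Path Res→n1→Out (+1); total 2.
Path Res→n2→Out (+1); total 3.
Path Res→n3→Out (+1); total 4.
Path Res→n4→Out (+1); total 5.
Path Res→n5→Out (+1); total 6.
Path Res→n6→Out (+1); total 7.
No residual Res→Out path; max flow = 7.
Certifying cut of size 7: {Res→Out, Res→n1, Res→n2, Res→n3, Res→n4, Res→n5, Res→n6}.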